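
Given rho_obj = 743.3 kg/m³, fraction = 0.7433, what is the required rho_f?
Formula: f_{sub} = \frac{\rho_{obj}}{\rho_f}
Substituting knowns: 0.7433 = 743.3/rho_f
Solving for rho_f: rho_f = 743.3/0.7433 = 1000 kg/m³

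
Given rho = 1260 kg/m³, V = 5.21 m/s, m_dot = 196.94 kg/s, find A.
Formula: \dot{m} = \rho A V
Substituting knowns: 196.94 = 1260·A·5.21
Solving for A: A = 196.94/(1260·5.21) = 0.03 m²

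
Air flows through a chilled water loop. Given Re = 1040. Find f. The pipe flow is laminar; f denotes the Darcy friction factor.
Formula: f = \frac{64}{Re}
f = 64/1040 = 0.06154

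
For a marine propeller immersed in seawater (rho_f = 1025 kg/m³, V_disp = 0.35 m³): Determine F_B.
Formula: F_B = \rho_f g V_{disp}
F_B = 1025·9.81·0.35 = 3519 N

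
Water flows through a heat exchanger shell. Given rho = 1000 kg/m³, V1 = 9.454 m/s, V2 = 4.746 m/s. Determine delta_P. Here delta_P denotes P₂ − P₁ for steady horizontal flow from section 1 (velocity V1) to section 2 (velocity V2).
Formula: \Delta P = \frac{1}{2} \rho (V_1^2 - V_2^2)
delta_P = 0.5·1000·(9.454² − 4.746²)/1000 = 33.43 kPa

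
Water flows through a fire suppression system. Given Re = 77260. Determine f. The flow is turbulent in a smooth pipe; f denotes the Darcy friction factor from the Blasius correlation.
Formula: f = \frac{0.316}{Re^{0.25}}
f = 0.316/77260^0.25 = 0.01895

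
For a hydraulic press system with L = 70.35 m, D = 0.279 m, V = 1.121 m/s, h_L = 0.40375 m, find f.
Formula: h_L = f \frac{L}{D} \frac{V^2}{2g}
Substituting knowns: 0.40375 = f·(70.35/0.279)·1.121²/(2·9.81)
Solving for f: f = 0.40375·2·9.81/((70.35/0.279)·1.121²) = 0.025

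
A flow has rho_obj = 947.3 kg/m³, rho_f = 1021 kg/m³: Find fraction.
Formula: f_{sub} = \frac{\rho_{obj}}{\rho_f}
fraction = 947.3/1021 = 0.9278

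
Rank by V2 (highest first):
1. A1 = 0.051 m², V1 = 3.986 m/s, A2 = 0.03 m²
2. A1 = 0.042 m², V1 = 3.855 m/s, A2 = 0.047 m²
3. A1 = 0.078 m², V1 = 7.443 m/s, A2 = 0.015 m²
Case 1: V2 = 6.776 m/s
Case 2: V2 = 3.445 m/s
Case 3: V2 = 38.7 m/s
Ranking (highest first): 3, 1, 2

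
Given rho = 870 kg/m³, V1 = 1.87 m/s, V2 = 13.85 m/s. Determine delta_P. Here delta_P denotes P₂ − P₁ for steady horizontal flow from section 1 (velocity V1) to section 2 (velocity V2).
Formula: \Delta P = \frac{1}{2} \rho (V_1^2 - V_2^2)
delta_P = 0.5·870·(1.87² − 13.85²)/1000 = -81.92 kPa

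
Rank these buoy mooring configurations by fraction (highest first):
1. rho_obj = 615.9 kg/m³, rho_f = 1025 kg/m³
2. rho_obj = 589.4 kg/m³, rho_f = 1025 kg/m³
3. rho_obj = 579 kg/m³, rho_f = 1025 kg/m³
Case 1: fraction = 0.6009
Case 2: fraction = 0.575
Case 3: fraction = 0.5649
Ranking (highest first): 1, 2, 3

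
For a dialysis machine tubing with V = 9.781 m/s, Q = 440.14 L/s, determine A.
Formula: Q = A V
Substituting knowns: 440.14 = A·9.781·1000
Solving for A: A = (440.14/1000)/9.781 = 0.045 m²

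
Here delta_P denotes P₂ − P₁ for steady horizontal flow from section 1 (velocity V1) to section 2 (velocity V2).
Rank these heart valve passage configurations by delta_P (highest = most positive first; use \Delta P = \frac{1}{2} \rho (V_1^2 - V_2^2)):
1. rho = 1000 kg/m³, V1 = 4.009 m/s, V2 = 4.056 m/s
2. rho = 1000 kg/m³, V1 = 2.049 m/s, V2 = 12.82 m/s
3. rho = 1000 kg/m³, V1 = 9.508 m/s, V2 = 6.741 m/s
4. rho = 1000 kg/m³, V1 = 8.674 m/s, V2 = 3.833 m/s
Case 1: delta_P = -0.1895 kPa
Case 2: delta_P = -80.08 kPa
Case 3: delta_P = 22.48 kPa
Case 4: delta_P = 30.27 kPa
Ranking (highest first): 4, 3, 1, 2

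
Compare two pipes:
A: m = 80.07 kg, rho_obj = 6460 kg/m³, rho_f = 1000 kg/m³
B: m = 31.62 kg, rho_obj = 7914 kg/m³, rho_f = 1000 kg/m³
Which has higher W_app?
W_app(A) = 663.9 N, W_app(B) = 271 N. Answer: A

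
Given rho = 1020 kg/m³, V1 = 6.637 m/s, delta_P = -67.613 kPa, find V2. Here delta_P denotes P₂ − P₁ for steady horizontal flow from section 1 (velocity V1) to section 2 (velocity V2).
Formula: \Delta P = \frac{1}{2} \rho (V_1^2 - V_2^2)
Substituting knowns: -67.613 = 0.5·1020·(6.637² − V2²)/1000
Solving for V2: V2 = √(6.637² − 2·(-67.613·1000)/1020) = 13.29 m/s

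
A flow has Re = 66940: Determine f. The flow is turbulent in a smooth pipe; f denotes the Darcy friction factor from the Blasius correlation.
Formula: f = \frac{0.316}{Re^{0.25}}
f = 0.316/66940^0.25 = 0.01965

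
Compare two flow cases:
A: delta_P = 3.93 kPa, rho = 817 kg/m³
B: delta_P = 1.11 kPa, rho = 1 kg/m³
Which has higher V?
V(A) = 3.102 m/s, V(B) = 47.12 m/s. Answer: B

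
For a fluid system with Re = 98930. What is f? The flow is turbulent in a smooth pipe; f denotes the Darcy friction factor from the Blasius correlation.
Formula: f = \frac{0.316}{Re^{0.25}}
f = 0.316/98930^0.25 = 0.01782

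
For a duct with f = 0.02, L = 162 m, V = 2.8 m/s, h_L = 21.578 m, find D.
Formula: h_L = f \frac{L}{D} \frac{V^2}{2g}
Substituting knowns: 21.578 = 0.02·(162/D)·2.8²/(2·9.81)
Solving for D: D = 0.02·162·2.8²/(2·9.81·21.578) = 0.06 m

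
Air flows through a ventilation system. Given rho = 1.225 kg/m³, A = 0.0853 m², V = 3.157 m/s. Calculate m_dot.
Formula: \dot{m} = \rho A V
m_dot = 1.225·0.0853·3.157 = 0.3299 kg/s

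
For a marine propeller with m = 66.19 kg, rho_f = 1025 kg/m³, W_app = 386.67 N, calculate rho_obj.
Formula: W_{app} = mg\left(1 - \frac{\rho_f}{\rho_{obj}}\right)
Substituting knowns: 386.67 = 66.19·9.81·(1 − 1025/rho_obj)
Solving for rho_obj: rho_obj = 1025/(1 − 386.67/(66.19·9.81)) = 2534 kg/m³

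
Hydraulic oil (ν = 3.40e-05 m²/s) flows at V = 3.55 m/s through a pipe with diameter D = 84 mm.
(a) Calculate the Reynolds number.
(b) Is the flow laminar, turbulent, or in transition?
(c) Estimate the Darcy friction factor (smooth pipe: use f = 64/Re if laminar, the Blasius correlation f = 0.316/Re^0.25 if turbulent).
(a) Re = V·D/ν = 3.55·0.084/3.40e-05 = 8770.6
(b) Flow regime: turbulent (Re > 4000)
(c) Friction factor: f = 0.316/Re^0.25 = 0.316/8770.6^0.25 = 0.03265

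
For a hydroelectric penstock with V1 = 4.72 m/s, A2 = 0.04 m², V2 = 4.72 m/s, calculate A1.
Formula: V_2 = \frac{A_1 V_1}{A_2}
Substituting knowns: 4.72 = A1·4.72/0.04
Solving for A1: A1 = 4.72·0.04/4.72 = 0.04 m²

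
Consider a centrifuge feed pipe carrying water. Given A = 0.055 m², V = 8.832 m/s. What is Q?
Formula: Q = A V
Q = 0.055·8.832·1000 = 485.8 L/s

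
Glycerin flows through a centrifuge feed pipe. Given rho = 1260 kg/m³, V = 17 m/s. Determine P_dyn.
Formula: P_{dyn} = \frac{1}{2} \rho V^2
P_dyn = 0.5·1260·17²/1000 = 182.1 kPa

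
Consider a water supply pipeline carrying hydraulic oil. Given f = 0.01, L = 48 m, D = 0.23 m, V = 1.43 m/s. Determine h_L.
Formula: h_L = f \frac{L}{D} \frac{V^2}{2g}
h_L = 0.01·(48/0.23)·1.43²/(2·9.81) = 0.2175 m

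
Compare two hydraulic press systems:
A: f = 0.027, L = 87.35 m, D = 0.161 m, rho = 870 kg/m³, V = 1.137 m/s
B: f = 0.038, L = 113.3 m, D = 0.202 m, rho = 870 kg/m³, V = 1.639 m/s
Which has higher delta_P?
delta_P(A) = 8.238 kPa, delta_P(B) = 24.91 kPa. Answer: B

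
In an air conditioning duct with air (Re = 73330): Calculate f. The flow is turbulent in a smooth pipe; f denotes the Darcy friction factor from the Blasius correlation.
Formula: f = \frac{0.316}{Re^{0.25}}
f = 0.316/73330^0.25 = 0.0192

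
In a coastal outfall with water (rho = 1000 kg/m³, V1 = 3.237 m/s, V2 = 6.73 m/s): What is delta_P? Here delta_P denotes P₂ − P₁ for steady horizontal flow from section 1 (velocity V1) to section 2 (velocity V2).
Formula: \Delta P = \frac{1}{2} \rho (V_1^2 - V_2^2)
delta_P = 0.5·1000·(3.237² − 6.73²)/1000 = -17.41 kPa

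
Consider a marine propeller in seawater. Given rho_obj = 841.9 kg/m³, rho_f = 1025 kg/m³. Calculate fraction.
Formula: f_{sub} = \frac{\rho_{obj}}{\rho_f}
fraction = 841.9/1025 = 0.8214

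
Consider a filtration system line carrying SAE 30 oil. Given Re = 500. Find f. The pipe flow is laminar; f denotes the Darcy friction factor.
Formula: f = \frac{64}{Re}
f = 64/500 = 0.128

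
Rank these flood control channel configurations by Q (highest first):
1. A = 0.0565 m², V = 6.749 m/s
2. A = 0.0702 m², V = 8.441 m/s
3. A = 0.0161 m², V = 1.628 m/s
Case 1: Q = 381.3 L/s
Case 2: Q = 592.6 L/s
Case 3: Q = 26.21 L/s
Ranking (highest first): 2, 1, 3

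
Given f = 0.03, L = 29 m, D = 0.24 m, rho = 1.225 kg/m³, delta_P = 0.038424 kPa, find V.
Formula: \Delta P = f \frac{L}{D} \frac{\rho V^2}{2}
Substituting knowns: 0.038424 = 0.03·(29/0.24)·0.5·1.225·V²/1000
Solving for V: V = √((0.038424·1000)/(0.03·(29/0.24)·0.5·1.225)) = 4.16 m/s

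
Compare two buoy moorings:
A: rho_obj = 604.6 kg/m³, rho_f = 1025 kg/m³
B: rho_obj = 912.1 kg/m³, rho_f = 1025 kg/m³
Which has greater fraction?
fraction(A) = 0.5899, fraction(B) = 0.8899. Answer: B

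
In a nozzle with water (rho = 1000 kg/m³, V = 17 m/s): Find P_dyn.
Formula: P_{dyn} = \frac{1}{2} \rho V^2
P_dyn = 0.5·1000·17²/1000 = 144.5 kPa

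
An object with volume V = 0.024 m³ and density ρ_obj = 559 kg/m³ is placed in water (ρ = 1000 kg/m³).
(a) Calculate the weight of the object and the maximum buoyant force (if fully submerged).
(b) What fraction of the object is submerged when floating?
(a) W=rho_obj*g*V=559*9.81*0.024=131.6 N; F_B(max)=rho*g*V=1000*9.81*0.024=235.4 N
(b) Floating fraction=rho_obj/rho=559/1000=0.559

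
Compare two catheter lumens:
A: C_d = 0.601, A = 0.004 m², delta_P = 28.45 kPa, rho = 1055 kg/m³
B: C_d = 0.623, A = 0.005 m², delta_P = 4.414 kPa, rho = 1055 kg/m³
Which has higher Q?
Q(A) = 17.65 L/s, Q(B) = 9.011 L/s. Answer: A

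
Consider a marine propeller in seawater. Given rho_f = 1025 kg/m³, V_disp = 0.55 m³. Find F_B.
Formula: F_B = \rho_f g V_{disp}
F_B = 1025·9.81·0.55 = 5530 N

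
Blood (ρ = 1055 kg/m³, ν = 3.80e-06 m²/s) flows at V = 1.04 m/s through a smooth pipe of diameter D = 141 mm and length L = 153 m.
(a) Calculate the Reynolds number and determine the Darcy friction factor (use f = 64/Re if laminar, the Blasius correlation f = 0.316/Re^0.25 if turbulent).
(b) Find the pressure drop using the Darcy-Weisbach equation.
(a) Re = V·D/ν = 1.04·0.141/3.80e-06 = 38589 → turbulent (Re > 4000); f = 0.316/Re^0.25 = 0.316/38589^0.25 = 0.022546
(b) Darcy-Weisbach: ΔP = f·(L/D)·½ρV²/1000 = 0.022546·(153/0.141)·½·1055·1.04²/1000 = 13.96 kPa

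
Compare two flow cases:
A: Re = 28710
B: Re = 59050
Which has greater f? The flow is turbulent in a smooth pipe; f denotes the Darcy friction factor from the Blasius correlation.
f(A) = 0.02428, f(B) = 0.02027. Answer: A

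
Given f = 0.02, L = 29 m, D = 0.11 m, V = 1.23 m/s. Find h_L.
Formula: h_L = f \frac{L}{D} \frac{V^2}{2g}
h_L = 0.02·(29/0.11)·1.23²/(2·9.81) = 0.4066 m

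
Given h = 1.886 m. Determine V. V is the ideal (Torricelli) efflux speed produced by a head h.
Formula: V = \sqrt{2 g h}
V = √(2·9.81·1.886) = 6.083 m/s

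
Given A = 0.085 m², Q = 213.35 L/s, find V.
Formula: Q = A V
Substituting knowns: 213.35 = 0.085·V·1000
Solving for V: V = (213.35/1000)/0.085 = 2.51 m/s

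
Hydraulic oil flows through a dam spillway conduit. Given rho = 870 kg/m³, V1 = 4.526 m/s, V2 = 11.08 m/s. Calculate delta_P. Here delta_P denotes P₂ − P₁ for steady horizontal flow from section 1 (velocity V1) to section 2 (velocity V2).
Formula: \Delta P = \frac{1}{2} \rho (V_1^2 - V_2^2)
delta_P = 0.5·870·(4.526² − 11.08²)/1000 = -44.49 kPa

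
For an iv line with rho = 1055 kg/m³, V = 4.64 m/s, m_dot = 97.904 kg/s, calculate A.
Formula: \dot{m} = \rho A V
Substituting knowns: 97.904 = 1055·A·4.64
Solving for A: A = 97.904/(1055·4.64) = 0.02 m²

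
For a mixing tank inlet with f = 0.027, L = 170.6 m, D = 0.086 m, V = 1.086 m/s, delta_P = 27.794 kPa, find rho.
Formula: \Delta P = f \frac{L}{D} \frac{\rho V^2}{2}
Substituting knowns: 27.794 = 0.027·(170.6/0.086)·0.5·rho·1.086²/1000
Solving for rho: rho = (27.794·1000)/(0.027·(170.6/0.086)·0.5·1.086²) = 880 kg/m³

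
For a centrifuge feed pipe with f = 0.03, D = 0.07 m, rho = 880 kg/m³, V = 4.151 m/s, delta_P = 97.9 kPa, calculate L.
Formula: \Delta P = f \frac{L}{D} \frac{\rho V^2}{2}
Substituting knowns: 97.9 = 0.03·(L/0.07)·0.5·880·4.151²/1000
Solving for L: L = (97.9·1000)·0.07/(0.03·0.5·880·4.151²) = 30.13 m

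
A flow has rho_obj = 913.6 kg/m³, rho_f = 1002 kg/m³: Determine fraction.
Formula: f_{sub} = \frac{\rho_{obj}}{\rho_f}
fraction = 913.6/1002 = 0.9118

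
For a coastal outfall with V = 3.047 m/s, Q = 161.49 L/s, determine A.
Formula: Q = A V
Substituting knowns: 161.49 = A·3.047·1000
Solving for A: A = (161.49/1000)/3.047 = 0.053 m²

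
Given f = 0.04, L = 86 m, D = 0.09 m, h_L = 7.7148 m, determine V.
Formula: h_L = f \frac{L}{D} \frac{V^2}{2g}
Substituting knowns: 7.7148 = 0.04·(86/0.09)·V²/(2·9.81)
Solving for V: V = √(7.7148·2·9.81/(0.04·(86/0.09))) = 1.99 m/s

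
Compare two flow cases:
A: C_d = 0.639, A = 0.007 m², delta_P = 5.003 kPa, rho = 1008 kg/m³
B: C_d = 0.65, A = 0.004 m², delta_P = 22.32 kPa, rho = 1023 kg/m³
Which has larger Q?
Q(A) = 14.09 L/s, Q(B) = 17.18 L/s. Answer: B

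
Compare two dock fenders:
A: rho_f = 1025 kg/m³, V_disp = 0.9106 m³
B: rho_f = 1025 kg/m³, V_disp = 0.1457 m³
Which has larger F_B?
F_B(A) = 9156 N, F_B(B) = 1465 N. Answer: A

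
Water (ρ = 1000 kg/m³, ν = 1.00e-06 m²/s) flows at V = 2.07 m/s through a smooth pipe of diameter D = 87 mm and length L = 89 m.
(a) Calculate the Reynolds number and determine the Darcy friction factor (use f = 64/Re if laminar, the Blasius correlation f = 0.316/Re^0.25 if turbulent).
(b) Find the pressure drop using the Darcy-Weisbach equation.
(a) Re = V·D/ν = 2.07·0.087/1.00e-06 = 180090 → turbulent (Re > 4000); f = 0.316/Re^0.25 = 0.316/180090^0.25 = 0.01534 (Blasius is strictly valid for Re ≲ 1e5; used here as the smooth-pipe estimate the problem specifies)
(b) Darcy-Weisbach: ΔP = f·(L/D)·½ρV²/1000 = 0.01534·(89/0.087)·½·1000·2.07²/1000 = 33.62 kPa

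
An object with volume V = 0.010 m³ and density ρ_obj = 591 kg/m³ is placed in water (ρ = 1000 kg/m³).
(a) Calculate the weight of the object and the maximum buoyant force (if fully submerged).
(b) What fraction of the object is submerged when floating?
(a) W=rho_obj*g*V=591*9.81*0.010=58.0 N; F_B(max)=rho*g*V=1000*9.81*0.010=98.1 N
(b) Floating fraction=rho_obj/rho=591/1000=0.591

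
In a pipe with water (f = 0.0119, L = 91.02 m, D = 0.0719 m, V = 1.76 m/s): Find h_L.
Formula: h_L = f \frac{L}{D} \frac{V^2}{2g}
h_L = 0.0119·(91.02/0.0719)·1.76²/(2·9.81) = 2.378 m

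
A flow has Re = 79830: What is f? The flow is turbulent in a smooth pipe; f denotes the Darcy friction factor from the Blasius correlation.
Formula: f = \frac{0.316}{Re^{0.25}}
f = 0.316/79830^0.25 = 0.0188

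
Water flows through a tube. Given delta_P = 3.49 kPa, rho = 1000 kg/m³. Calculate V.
Formula: V = \sqrt{\frac{2 \Delta P}{\rho}}
V = √(2·(3.49·1000)/1000) = 2.642 m/s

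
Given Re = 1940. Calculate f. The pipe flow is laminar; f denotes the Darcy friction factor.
Formula: f = \frac{64}{Re}
f = 64/1940 = 0.03299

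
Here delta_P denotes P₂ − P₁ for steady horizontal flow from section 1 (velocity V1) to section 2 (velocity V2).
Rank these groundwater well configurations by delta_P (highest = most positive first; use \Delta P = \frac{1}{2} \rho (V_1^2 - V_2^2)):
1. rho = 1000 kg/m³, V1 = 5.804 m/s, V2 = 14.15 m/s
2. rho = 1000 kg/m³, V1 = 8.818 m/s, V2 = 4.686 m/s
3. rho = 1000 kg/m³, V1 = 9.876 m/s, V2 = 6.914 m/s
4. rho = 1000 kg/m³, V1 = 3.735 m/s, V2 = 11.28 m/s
Case 1: delta_P = -83.27 kPa
Case 2: delta_P = 27.9 kPa
Case 3: delta_P = 24.87 kPa
Case 4: delta_P = -56.64 kPa
Ranking (highest first): 2, 3, 4, 1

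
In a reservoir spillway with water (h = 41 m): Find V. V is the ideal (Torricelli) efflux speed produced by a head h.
Formula: V = \sqrt{2 g h}
V = √(2·9.81·41) = 28.36 m/s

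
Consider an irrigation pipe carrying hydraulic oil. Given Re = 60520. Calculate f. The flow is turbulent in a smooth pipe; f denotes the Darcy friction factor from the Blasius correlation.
Formula: f = \frac{0.316}{Re^{0.25}}
f = 0.316/60520^0.25 = 0.02015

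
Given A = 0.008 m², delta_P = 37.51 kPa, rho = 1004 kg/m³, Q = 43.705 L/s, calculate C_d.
Formula: Q = C_d A \sqrt{\frac{2 \Delta P}{\rho}}
Substituting knowns: 43.705 = C_d·0.008·√(2·(37.51·1000)/1004)·1000
Solving for C_d: C_d = (43.705/1000)/(0.008·√(2·(37.51·1000)/1004)) = 0.632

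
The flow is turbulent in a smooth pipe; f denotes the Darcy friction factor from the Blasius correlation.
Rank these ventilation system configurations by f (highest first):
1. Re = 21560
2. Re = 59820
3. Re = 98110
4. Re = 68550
Case 1: f = 0.02608
Case 2: f = 0.02021
Case 3: f = 0.01785
Case 4: f = 0.01953
Ranking (highest first): 1, 2, 4, 3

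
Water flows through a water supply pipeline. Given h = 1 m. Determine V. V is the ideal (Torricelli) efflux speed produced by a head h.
Formula: V = \sqrt{2 g h}
V = √(2·9.81·1) = 4.429 m/s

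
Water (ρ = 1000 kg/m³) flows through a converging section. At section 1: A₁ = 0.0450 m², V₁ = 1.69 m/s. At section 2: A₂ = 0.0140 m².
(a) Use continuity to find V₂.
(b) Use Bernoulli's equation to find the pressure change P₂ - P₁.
(a) Continuity: A₁V₁=A₂V₂ -> V₂=A₁V₁/A₂=0.0450*1.69/0.0140=5.43 m/s
(b) Bernoulli: P₂-P₁=0.5*rho*(V₁^2-V₂^2)/1000=0.5*1000*(1.69^2-5.43^2)/1000=-13.31 kPa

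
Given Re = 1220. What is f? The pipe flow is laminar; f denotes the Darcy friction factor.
Formula: f = \frac{64}{Re}
f = 64/1220 = 0.05246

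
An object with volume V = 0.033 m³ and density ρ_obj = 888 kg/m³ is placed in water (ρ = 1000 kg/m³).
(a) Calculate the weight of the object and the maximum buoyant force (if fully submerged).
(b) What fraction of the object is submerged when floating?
(a) W=rho_obj*g*V=888*9.81*0.033=287.5 N; F_B(max)=rho*g*V=1000*9.81*0.033=323.7 N
(b) Floating fraction=rho_obj/rho=888/1000=0.888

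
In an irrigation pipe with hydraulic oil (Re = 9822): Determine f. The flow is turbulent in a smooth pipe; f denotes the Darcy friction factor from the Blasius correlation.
Formula: f = \frac{0.316}{Re^{0.25}}
f = 0.316/9822^0.25 = 0.03174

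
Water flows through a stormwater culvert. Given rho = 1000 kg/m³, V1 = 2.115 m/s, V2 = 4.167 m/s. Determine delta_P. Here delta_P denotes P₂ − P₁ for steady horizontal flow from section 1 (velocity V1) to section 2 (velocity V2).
Formula: \Delta P = \frac{1}{2} \rho (V_1^2 - V_2^2)
delta_P = 0.5·1000·(2.115² − 4.167²)/1000 = -6.445 kPa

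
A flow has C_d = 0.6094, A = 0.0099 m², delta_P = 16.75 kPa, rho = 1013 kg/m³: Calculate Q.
Formula: Q = C_d A \sqrt{\frac{2 \Delta P}{\rho}}
Q = 0.6094·0.0099·√(2·(16.75·1000)/1013)·1000 = 34.69 L/s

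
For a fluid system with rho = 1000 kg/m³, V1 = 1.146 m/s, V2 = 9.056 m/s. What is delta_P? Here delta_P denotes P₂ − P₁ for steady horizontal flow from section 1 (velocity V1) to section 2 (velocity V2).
Formula: \Delta P = \frac{1}{2} \rho (V_1^2 - V_2^2)
delta_P = 0.5·1000·(1.146² − 9.056²)/1000 = -40.35 kPa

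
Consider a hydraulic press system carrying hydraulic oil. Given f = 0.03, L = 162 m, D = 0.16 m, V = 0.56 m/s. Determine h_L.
Formula: h_L = f \frac{L}{D} \frac{V^2}{2g}
h_L = 0.03·(162/0.16)·0.56²/(2·9.81) = 0.4855 m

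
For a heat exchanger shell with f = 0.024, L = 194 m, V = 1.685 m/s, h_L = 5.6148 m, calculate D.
Formula: h_L = f \frac{L}{D} \frac{V^2}{2g}
Substituting knowns: 5.6148 = 0.024·(194/D)·1.685²/(2·9.81)
Solving for D: D = 0.024·194·1.685²/(2·9.81·5.6148) = 0.12 m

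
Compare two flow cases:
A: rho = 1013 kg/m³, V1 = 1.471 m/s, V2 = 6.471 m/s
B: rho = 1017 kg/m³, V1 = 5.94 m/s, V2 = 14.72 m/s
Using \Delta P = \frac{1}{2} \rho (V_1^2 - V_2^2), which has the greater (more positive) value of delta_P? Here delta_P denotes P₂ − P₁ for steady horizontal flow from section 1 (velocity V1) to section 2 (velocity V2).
delta_P(A) = -20.11 kPa, delta_P(B) = -92.24 kPa. Answer: A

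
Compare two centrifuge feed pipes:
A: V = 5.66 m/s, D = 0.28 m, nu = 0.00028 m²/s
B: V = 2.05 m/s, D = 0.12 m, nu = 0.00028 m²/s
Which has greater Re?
Re(A) = 5660, Re(B) = 878.6. Answer: A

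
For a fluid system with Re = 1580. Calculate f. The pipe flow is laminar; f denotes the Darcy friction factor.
Formula: f = \frac{64}{Re}
f = 64/1580 = 0.04051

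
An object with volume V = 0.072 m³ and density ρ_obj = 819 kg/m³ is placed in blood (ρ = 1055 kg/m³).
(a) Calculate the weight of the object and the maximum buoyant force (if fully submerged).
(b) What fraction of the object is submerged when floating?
(a) W=rho_obj*g*V=819*9.81*0.072=578.5 N; F_B(max)=rho*g*V=1055*9.81*0.072=745.2 N
(b) Floating fraction=rho_obj/rho=819/1055=0.776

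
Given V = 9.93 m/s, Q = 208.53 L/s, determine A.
Formula: Q = A V
Substituting knowns: 208.53 = A·9.93·1000
Solving for A: A = (208.53/1000)/9.93 = 0.021 m²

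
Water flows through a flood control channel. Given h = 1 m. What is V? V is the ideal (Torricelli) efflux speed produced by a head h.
Formula: V = \sqrt{2 g h}
V = √(2·9.81·1) = 4.429 m/s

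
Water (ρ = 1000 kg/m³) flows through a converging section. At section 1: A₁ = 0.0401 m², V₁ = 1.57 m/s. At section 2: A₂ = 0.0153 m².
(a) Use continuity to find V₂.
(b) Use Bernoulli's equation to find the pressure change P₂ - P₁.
(a) Continuity: A₁V₁=A₂V₂ -> V₂=A₁V₁/A₂=0.0401*1.57/0.0153=4.11 m/s
(b) Bernoulli: P₂-P₁=0.5*rho*(V₁^2-V₂^2)/1000=0.5*1000*(1.57^2-4.11^2)/1000=-7.214 kPa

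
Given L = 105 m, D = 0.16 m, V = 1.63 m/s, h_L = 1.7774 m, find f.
Formula: h_L = f \frac{L}{D} \frac{V^2}{2g}
Substituting knowns: 1.7774 = f·(105/0.16)·1.63²/(2·9.81)
Solving for f: f = 1.7774·2·9.81/((105/0.16)·1.63²) = 0.02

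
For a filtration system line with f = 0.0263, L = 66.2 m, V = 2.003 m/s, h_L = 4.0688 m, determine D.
Formula: h_L = f \frac{L}{D} \frac{V^2}{2g}
Substituting knowns: 4.0688 = 0.0263·(66.2/D)·2.003²/(2·9.81)
Solving for D: D = 0.0263·66.2·2.003²/(2·9.81·4.0688) = 0.0875 m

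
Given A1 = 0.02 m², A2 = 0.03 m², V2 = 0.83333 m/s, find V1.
Formula: V_2 = \frac{A_1 V_1}{A_2}
Substituting knowns: 0.83333 = 0.02·V1/0.03
Solving for V1: V1 = 0.83333·0.03/0.02 = 1.25 m/s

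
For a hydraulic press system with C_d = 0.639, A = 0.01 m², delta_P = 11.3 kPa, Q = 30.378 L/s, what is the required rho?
Formula: Q = C_d A \sqrt{\frac{2 \Delta P}{\rho}}
Substituting knowns: 30.378 = 0.639·0.01·√(2·(11.3·1000)/rho)·1000
Solving for rho: rho = 2·(11.3·1000)/((30.378/1000)/(0.639·0.01))² = 1000 kg/m³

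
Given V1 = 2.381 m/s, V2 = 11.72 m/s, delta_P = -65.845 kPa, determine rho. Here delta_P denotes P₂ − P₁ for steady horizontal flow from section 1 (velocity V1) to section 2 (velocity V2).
Formula: \Delta P = \frac{1}{2} \rho (V_1^2 - V_2^2)
Substituting knowns: -65.845 = 0.5·rho·(2.381² − 11.72²)/1000
Solving for rho: rho = 2·(-65.845·1000)/(2.381² − 11.72²) = 1000 kg/m³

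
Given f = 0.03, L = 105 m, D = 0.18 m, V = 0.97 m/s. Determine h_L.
Formula: h_L = f \frac{L}{D} \frac{V^2}{2g}
h_L = 0.03·(105/0.18)·0.97²/(2·9.81) = 0.8392 m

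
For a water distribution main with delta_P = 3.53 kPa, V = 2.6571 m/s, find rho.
Formula: V = \sqrt{\frac{2 \Delta P}{\rho}}
Substituting knowns: 2.6571 = √(2·(3.53·1000)/rho)
Solving for rho: rho = 2·(3.53·1000)/2.6571² = 1000 kg/m³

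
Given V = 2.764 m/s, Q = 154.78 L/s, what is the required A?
Formula: Q = A V
Substituting knowns: 154.78 = A·2.764·1000
Solving for A: A = (154.78/1000)/2.764 = 0.056 m²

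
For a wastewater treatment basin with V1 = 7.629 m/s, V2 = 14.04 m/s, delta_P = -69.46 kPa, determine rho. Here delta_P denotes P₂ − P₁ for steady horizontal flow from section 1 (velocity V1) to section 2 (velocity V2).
Formula: \Delta P = \frac{1}{2} \rho (V_1^2 - V_2^2)
Substituting knowns: -69.46 = 0.5·rho·(7.629² − 14.04²)/1000
Solving for rho: rho = 2·(-69.46·1000)/(7.629² − 14.04²) = 1000 kg/m³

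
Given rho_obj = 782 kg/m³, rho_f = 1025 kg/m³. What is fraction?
Formula: f_{sub} = \frac{\rho_{obj}}{\rho_f}
fraction = 782/1025 = 0.7629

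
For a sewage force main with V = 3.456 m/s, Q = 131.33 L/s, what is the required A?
Formula: Q = A V
Substituting knowns: 131.33 = A·3.456·1000
Solving for A: A = (131.33/1000)/3.456 = 0.038 m²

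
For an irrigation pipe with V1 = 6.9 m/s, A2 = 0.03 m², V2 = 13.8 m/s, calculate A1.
Formula: V_2 = \frac{A_1 V_1}{A_2}
Substituting knowns: 13.8 = A1·6.9/0.03
Solving for A1: A1 = 13.8·0.03/6.9 = 0.06 m²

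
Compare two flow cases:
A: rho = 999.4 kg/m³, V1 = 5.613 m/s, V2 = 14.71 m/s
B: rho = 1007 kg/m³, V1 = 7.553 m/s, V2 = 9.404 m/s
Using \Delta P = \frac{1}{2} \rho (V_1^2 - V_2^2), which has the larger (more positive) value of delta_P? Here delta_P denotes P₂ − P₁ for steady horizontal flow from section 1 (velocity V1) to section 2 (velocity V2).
delta_P(A) = -92.38 kPa, delta_P(B) = -15.8 kPa. Answer: B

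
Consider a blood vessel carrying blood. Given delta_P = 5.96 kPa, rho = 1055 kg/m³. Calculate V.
Formula: V = \sqrt{\frac{2 \Delta P}{\rho}}
V = √(2·(5.96·1000)/1055) = 3.361 m/s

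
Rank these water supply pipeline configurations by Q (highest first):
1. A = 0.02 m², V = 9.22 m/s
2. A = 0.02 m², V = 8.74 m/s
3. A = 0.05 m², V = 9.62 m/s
Case 1: Q = 184.4 L/s
Case 2: Q = 174.8 L/s
Case 3: Q = 481 L/s
Ranking (highest first): 3, 1, 2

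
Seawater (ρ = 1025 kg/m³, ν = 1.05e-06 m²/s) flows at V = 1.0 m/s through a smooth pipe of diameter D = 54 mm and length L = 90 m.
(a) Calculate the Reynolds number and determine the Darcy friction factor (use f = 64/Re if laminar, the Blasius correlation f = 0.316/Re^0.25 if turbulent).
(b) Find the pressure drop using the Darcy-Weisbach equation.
(a) Re = V·D/ν = 1.0·0.054/1.05e-06 = 51429 → turbulent (Re > 4000); f = 0.316/Re^0.25 = 0.316/51429^0.25 = 0.020984
(b) Darcy-Weisbach: ΔP = f·(L/D)·½ρV²/1000 = 0.020984·(90/0.054)·½·1025·1.0²/1000 = 17.92 kPa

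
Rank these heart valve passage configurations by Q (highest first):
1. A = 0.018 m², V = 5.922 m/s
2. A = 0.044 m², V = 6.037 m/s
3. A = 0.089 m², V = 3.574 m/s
Case 1: Q = 106.6 L/s
Case 2: Q = 265.6 L/s
Case 3: Q = 318.1 L/s
Ranking (highest first): 3, 2, 1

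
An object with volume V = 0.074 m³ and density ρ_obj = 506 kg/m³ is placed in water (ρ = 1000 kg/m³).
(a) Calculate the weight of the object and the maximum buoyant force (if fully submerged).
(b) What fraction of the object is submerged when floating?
(a) W=rho_obj*g*V=506*9.81*0.074=367.3 N; F_B(max)=rho*g*V=1000*9.81*0.074=725.9 N
(b) Floating fraction=rho_obj/rho=506/1000=0.506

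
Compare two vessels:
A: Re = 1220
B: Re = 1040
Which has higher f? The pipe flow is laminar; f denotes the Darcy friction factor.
f(A) = 0.05246, f(B) = 0.06154. Answer: B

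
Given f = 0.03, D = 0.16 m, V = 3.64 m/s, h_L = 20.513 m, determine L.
Formula: h_L = f \frac{L}{D} \frac{V^2}{2g}
Substituting knowns: 20.513 = 0.03·(L/0.16)·3.64²/(2·9.81)
Solving for L: L = 20.513·2·9.81·0.16/(0.03·3.64²) = 162 m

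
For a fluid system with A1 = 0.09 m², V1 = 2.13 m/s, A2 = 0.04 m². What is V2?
Formula: V_2 = \frac{A_1 V_1}{A_2}
V2 = 0.09·2.13/0.04 = 4.792 m/s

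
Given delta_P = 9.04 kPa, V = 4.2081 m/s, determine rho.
Formula: V = \sqrt{\frac{2 \Delta P}{\rho}}
Substituting knowns: 4.2081 = √(2·(9.04·1000)/rho)
Solving for rho: rho = 2·(9.04·1000)/4.2081² = 1021 kg/m³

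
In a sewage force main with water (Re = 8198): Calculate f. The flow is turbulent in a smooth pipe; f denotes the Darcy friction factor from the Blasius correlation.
Formula: f = \frac{0.316}{Re^{0.25}}
f = 0.316/8198^0.25 = 0.03321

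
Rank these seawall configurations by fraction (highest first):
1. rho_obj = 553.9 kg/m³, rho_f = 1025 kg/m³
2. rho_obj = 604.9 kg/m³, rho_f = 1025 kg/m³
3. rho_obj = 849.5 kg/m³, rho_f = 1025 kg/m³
Case 1: fraction = 0.5404
Case 2: fraction = 0.5901
Case 3: fraction = 0.8288
Ranking (highest first): 3, 2, 1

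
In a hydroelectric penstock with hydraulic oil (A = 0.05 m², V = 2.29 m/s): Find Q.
Formula: Q = A V
Q = 0.05·2.29·1000 = 114.5 L/s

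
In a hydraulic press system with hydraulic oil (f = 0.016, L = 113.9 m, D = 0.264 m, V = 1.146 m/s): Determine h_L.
Formula: h_L = f \frac{L}{D} \frac{V^2}{2g}
h_L = 0.016·(113.9/0.264)·1.146²/(2·9.81) = 0.4621 m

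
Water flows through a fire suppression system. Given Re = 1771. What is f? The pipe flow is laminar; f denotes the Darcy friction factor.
Formula: f = \frac{64}{Re}
f = 64/1771 = 0.03614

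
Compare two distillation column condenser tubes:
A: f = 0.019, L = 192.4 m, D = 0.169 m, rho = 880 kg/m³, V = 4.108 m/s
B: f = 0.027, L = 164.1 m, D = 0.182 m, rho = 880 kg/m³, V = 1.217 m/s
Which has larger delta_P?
delta_P(A) = 160.6 kPa, delta_P(B) = 15.86 kPa. Answer: A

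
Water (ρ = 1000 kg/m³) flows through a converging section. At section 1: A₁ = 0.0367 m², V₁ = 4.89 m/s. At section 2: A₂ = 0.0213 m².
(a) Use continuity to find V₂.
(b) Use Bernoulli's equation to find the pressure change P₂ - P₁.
(a) Continuity: A₁V₁=A₂V₂ -> V₂=A₁V₁/A₂=0.0367*4.89/0.0213=8.43 m/s
(b) Bernoulli: P₂-P₁=0.5*rho*(V₁^2-V₂^2)/1000=0.5*1000*(4.89^2-8.43^2)/1000=-23.58 kPa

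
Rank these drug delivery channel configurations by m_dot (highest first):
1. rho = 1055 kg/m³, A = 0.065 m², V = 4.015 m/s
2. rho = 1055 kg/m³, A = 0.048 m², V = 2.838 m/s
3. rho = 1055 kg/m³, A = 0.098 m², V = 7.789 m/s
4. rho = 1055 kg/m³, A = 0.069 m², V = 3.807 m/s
Case 1: m_dot = 275.3 kg/s
Case 2: m_dot = 143.7 kg/s
Case 3: m_dot = 805.3 kg/s
Case 4: m_dot = 277.1 kg/s
Ranking (highest first): 3, 4, 1, 2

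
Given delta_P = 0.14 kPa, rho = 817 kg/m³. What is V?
Formula: V = \sqrt{\frac{2 \Delta P}{\rho}}
V = √(2·(0.14·1000)/817) = 0.5854 m/s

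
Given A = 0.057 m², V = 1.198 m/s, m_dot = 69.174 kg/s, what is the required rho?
Formula: \dot{m} = \rho A V
Substituting knowns: 69.174 = rho·0.057·1.198
Solving for rho: rho = 69.174/(0.057·1.198) = 1013 kg/m³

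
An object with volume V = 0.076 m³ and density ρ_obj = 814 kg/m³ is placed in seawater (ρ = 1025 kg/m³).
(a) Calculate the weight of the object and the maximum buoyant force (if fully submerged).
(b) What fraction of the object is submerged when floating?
(a) W=rho_obj*g*V=814*9.81*0.076=606.9 N; F_B(max)=rho*g*V=1025*9.81*0.076=764.2 N
(b) Floating fraction=rho_obj/rho=814/1025=0.794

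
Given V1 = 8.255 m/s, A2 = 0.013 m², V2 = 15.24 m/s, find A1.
Formula: V_2 = \frac{A_1 V_1}{A_2}
Substituting knowns: 15.24 = A1·8.255/0.013
Solving for A1: A1 = 15.24·0.013/8.255 = 0.024 m²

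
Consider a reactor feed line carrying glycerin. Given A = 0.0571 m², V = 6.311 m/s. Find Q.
Formula: Q = A V
Q = 0.0571·6.311·1000 = 360.4 L/s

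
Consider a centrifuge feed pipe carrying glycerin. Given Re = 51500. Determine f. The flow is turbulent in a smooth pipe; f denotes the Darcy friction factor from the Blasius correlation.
Formula: f = \frac{0.316}{Re^{0.25}}
f = 0.316/51500^0.25 = 0.02098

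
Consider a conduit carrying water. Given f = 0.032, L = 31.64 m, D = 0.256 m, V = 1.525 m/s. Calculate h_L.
Formula: h_L = f \frac{L}{D} \frac{V^2}{2g}
h_L = 0.032·(31.64/0.256)·1.525²/(2·9.81) = 0.4688 m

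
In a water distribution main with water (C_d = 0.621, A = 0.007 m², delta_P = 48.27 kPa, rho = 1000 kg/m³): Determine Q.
Formula: Q = C_d A \sqrt{\frac{2 \Delta P}{\rho}}
Q = 0.621·0.007·√(2·(48.27·1000)/1000)·1000 = 42.71 L/s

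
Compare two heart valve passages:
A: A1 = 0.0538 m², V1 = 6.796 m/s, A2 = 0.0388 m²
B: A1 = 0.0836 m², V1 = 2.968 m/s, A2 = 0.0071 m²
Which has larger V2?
V2(A) = 9.423 m/s, V2(B) = 34.95 m/s. Answer: B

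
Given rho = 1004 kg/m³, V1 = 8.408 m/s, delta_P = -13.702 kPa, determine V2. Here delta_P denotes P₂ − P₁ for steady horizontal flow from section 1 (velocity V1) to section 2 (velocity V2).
Formula: \Delta P = \frac{1}{2} \rho (V_1^2 - V_2^2)
Substituting knowns: -13.702 = 0.5·1004·(8.408² − V2²)/1000
Solving for V2: V2 = √(8.408² − 2·(-13.702·1000)/1004) = 9.899 m/s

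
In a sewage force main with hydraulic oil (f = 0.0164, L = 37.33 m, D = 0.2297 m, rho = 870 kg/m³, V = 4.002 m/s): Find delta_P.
Formula: \Delta P = f \frac{L}{D} \frac{\rho V^2}{2}
delta_P = 0.0164·(37.33/0.2297)·0.5·870·4.002²/1000 = 18.57 kPa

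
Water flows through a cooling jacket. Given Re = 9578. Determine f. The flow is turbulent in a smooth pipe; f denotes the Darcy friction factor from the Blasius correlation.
Formula: f = \frac{0.316}{Re^{0.25}}
f = 0.316/9578^0.25 = 0.03194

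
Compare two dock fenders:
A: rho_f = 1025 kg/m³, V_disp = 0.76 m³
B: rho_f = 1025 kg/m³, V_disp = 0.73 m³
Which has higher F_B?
F_B(A) = 7642 N, F_B(B) = 7340 N. Answer: A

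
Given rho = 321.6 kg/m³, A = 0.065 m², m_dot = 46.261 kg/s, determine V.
Formula: \dot{m} = \rho A V
Substituting knowns: 46.261 = 321.6·0.065·V
Solving for V: V = 46.261/(321.6·0.065) = 2.213 m/s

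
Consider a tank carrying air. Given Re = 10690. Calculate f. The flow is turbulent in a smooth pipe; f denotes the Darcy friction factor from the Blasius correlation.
Formula: f = \frac{0.316}{Re^{0.25}}
f = 0.316/10690^0.25 = 0.03108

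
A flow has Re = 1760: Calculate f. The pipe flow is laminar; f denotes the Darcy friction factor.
Formula: f = \frac{64}{Re}
f = 64/1760 = 0.03636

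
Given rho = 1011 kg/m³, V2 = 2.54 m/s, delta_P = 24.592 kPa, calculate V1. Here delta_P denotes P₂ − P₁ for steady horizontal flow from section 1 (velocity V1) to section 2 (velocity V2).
Formula: \Delta P = \frac{1}{2} \rho (V_1^2 - V_2^2)
Substituting knowns: 24.592 = 0.5·1011·(V1² − 2.54²)/1000
Solving for V1: V1 = √(2.54² + 2·(24.592·1000)/1011) = 7.423 m/s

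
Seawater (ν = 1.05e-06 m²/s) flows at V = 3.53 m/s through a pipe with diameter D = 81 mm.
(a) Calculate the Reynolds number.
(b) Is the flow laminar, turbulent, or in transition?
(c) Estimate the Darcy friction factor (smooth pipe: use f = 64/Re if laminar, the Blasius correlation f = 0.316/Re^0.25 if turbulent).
(a) Re = V·D/ν = 3.53·0.081/1.05e-06 = 272310
(b) Flow regime: turbulent (Re > 4000)
(c) Friction factor: f = 0.316/Re^0.25 = 0.316/272310^0.25 = 0.01383 (Blasius is strictly valid for Re ≲ 1e5; used here as the smooth-pipe estimate the problem specifies)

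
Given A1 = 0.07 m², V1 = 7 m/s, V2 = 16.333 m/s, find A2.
Formula: V_2 = \frac{A_1 V_1}{A_2}
Substituting knowns: 16.333 = 0.07·7/A2
Solving for A2: A2 = 0.07·7/16.333 = 0.03 m²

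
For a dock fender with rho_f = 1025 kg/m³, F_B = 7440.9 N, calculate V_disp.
Formula: F_B = \rho_f g V_{disp}
Substituting knowns: 7440.9 = 1025·9.81·V_disp
Solving for V_disp: V_disp = 7440.9/(1025·9.81) = 0.74 m³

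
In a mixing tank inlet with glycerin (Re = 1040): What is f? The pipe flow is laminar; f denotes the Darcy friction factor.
Formula: f = \frac{64}{Re}
f = 64/1040 = 0.06154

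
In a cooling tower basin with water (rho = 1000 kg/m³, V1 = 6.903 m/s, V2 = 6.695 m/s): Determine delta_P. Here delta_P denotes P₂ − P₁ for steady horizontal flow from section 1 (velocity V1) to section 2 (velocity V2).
Formula: \Delta P = \frac{1}{2} \rho (V_1^2 - V_2^2)
delta_P = 0.5·1000·(6.903² − 6.695²)/1000 = 1.414 kPa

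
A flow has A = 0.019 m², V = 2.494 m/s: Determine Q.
Formula: Q = A V
Q = 0.019·2.494·1000 = 47.39 L/s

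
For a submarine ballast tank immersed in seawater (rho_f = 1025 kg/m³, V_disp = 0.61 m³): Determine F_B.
Formula: F_B = \rho_f g V_{disp}
F_B = 1025·9.81·0.61 = 6134 N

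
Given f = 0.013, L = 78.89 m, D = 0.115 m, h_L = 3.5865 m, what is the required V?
Formula: h_L = f \frac{L}{D} \frac{V^2}{2g}
Substituting knowns: 3.5865 = 0.013·(78.89/0.115)·V²/(2·9.81)
Solving for V: V = √(3.5865·2·9.81/(0.013·(78.89/0.115))) = 2.809 m/s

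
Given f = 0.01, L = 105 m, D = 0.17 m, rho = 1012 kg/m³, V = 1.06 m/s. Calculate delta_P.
Formula: \Delta P = f \frac{L}{D} \frac{\rho V^2}{2}
delta_P = 0.01·(105/0.17)·0.5·1012·1.06²/1000 = 3.512 kPa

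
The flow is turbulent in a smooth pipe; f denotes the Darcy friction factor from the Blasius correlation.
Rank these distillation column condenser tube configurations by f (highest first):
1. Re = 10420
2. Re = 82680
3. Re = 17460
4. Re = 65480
Case 1: f = 0.03128
Case 2: f = 0.01864
Case 3: f = 0.02749
Case 4: f = 0.01975
Ranking (highest first): 1, 3, 4, 2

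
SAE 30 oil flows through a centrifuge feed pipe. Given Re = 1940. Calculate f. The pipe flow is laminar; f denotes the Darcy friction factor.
Formula: f = \frac{64}{Re}
f = 64/1940 = 0.03299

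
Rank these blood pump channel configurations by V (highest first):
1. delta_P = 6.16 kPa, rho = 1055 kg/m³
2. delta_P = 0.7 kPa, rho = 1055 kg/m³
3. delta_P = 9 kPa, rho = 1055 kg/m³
Case 1: V = 3.417 m/s
Case 2: V = 1.152 m/s
Case 3: V = 4.131 m/s
Ranking (highest first): 3, 1, 2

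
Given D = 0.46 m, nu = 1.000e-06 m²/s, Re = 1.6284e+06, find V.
Formula: Re = \frac{V D}{\nu}
Substituting knowns: 1.6284e+06 = V·0.46/1.000e-06
Solving for V: V = 1.6284e+06·1.000e-06/0.46 = 3.54 m/s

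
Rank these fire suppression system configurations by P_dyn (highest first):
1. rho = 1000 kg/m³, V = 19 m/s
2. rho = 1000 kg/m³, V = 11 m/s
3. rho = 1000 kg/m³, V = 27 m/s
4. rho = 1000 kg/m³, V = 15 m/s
Case 1: P_dyn = 180.5 kPa
Case 2: P_dyn = 60.5 kPa
Case 3: P_dyn = 364.5 kPa
Case 4: P_dyn = 112.5 kPa
Ranking (highest first): 3, 1, 4, 2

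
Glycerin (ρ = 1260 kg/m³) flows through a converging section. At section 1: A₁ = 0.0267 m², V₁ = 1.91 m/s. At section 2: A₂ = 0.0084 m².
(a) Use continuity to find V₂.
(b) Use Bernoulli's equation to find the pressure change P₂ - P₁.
(a) Continuity: A₁V₁=A₂V₂ -> V₂=A₁V₁/A₂=0.0267*1.91/0.0084=6.07 m/s
(b) Bernoulli: P₂-P₁=0.5*rho*(V₁^2-V₂^2)/1000=0.5*1260*(1.91^2-6.07^2)/1000=-20.91 kPa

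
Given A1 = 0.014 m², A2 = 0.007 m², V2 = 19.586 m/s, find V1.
Formula: V_2 = \frac{A_1 V_1}{A_2}
Substituting knowns: 19.586 = 0.014·V1/0.007
Solving for V1: V1 = 19.586·0.007/0.014 = 9.793 m/s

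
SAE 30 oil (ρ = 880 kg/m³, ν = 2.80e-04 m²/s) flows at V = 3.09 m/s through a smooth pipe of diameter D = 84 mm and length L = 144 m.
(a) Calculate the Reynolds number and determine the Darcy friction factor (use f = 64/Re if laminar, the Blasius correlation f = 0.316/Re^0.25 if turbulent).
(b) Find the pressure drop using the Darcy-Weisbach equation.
(a) Re = V·D/ν = 3.09·0.084/2.80e-04 = 927 → laminar (Re < 2300); f = 64/Re = 64/927 = 0.06904
(b) Darcy-Weisbach: ΔP = f·(L/D)·½ρV²/1000 = 0.06904·(144/0.084)·½·880·3.09²/1000 = 497.2 kPa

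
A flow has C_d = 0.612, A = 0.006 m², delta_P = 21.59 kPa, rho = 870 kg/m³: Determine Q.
Formula: Q = C_d A \sqrt{\frac{2 \Delta P}{\rho}}
Q = 0.612·0.006·√(2·(21.59·1000)/870)·1000 = 25.87 L/s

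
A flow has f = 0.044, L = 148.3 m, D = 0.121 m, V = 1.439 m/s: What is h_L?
Formula: h_L = f \frac{L}{D} \frac{V^2}{2g}
h_L = 0.044·(148.3/0.121)·1.439²/(2·9.81) = 5.692 m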